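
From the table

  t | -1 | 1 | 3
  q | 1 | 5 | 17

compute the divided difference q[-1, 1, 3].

1

q[-1,1] = (5 - 1) / (1 - (-1)) = 2
q[1,3] = (17 - 5) / (3 - 1) = 6
q[-1,1,3] = (6 - 2) / (3 - (-1)) = 1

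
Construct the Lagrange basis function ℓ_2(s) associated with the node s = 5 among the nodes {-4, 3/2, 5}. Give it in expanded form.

ℓ_2(s) = (s + 4)(s - 3/2) / [(9)·(7/2)]
       = (s^2 + (5/2)s - 6) / (63/2)

ℓ_2(s) = (2/63)s^2 + (5/63)s - 4/21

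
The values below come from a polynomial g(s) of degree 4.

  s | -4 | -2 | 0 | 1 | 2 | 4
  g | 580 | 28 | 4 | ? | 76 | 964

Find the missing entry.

The 5 known values determine g uniquely (degree ≤ 4).
L_0(1) = (3)·(1)·(-1)·(-3)/[(-2)·(-4)·(-6)·(-8)] = 3/128
L_1(1) = (5)·(1)·(-1)·(-3)/[(2)·(-2)·(-4)·(-6)] = -5/32
L_2(1) = (5)·(3)·(-1)·(-3)/[(4)·(2)·(-2)·(-4)] = 45/64
L_3(1) = (5)·(3)·(1)·(-3)/[(6)·(4)·(2)·(-2)] = 15/32
L_4(1) = (5)·(3)·(1)·(-1)/[(8)·(6)·(4)·(2)] = -5/128
Sum: 580·(3/128) + 28·(-5/32) + 4·(45/64) + 76·(15/32) + 964·(-5/128) = 10

10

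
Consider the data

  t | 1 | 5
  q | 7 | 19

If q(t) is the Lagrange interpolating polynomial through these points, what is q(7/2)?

29/2

Evaluate each Lagrange basis at t = 7/2:
L_0(7/2) = (-3/2)/[(-4)] = 3/8
L_1(7/2) = (5/2)/[(4)] = 5/8
Sum: 7·(3/8) + 19·(5/8) = 29/2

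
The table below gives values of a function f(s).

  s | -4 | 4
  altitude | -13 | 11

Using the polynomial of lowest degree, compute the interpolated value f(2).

Evaluate each Lagrange basis at s = 2:
L_0(2) = (-2)/[(-8)] = 1/4
L_1(2) = (6)/[(8)] = 3/4
Sum: (-13)·(1/4) + 11·(3/4) = 5

5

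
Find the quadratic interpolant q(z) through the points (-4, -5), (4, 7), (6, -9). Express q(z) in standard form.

q(z) = -(19/20)z^2 + (3/2)z + 81/5

Newton's divided differences:
q[-4,4] = (7 - (-5)) / (4 - (-4)) = 3/2
q[4,6] = (-9 - 7) / (6 - 4) = -8
q[-4,4,6] = (-8 - 3/2) / (6 - (-4)) = -19/20
q(z) = -5 + (3/2)·(z + 4) + (-19/20)·(z + 4)(z - 4)
Expanding: q(z) = -(19/20)z^2 + (3/2)z + 81/5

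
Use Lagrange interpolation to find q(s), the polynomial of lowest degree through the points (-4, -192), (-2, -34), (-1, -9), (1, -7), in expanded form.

q(s) = 2s^3 - 4s^2 - s - 4

Build the Lagrange basis polynomials:
L_0(s) = (s + 2)(s + 1)(s - 1) / [-30] = -(1/30)s^3 - (1/15)s^2 + (1/30)s + 1/15
L_1(s) = (s + 4)(s + 1)(s - 1) / [6] = (1/6)s^3 + (2/3)s^2 - (1/6)s - 2/3
L_2(s) = (s + 4)(s + 2)(s - 1) / [-6] = -(1/6)s^3 - (5/6)s^2 - (1/3)s + 4/3
L_3(s) = (s + 4)(s + 2)(s + 1) / [30] = (1/30)s^3 + (7/30)s^2 + (7/15)s + 4/15
q(s) = (-192)·L_0 + (-34)·L_1 + (-9)·L_2 + (-7)·L_3
  (-192)·L_0(s) = (32/5)s^3 + (64/5)s^2 - (32/5)s - 64/5
  (-34)·L_1(s) = -(17/3)s^3 - (68/3)s^2 + (17/3)s + 68/3
  (-9)·L_2(s) = (3/2)s^3 + (15/2)s^2 + 3s - 12
  (-7)·L_3(s) = -(7/30)s^3 - (49/30)s^2 - (49/15)s - 28/15
Adding term by term: 2s^3 - 4s^2 - s - 4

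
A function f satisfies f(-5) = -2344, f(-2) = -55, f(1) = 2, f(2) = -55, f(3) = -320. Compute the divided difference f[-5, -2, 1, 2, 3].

-4

f[-5,-2] = (-55 - (-2344)) / (-2 - (-5)) = 763
f[-2,1] = (2 - (-55)) / (1 - (-2)) = 19
f[1,2] = (-55 - 2) / (2 - 1) = -57
f[2,3] = (-320 - (-55)) / (3 - 2) = -265
f[-5,-2,1] = (19 - 763) / (1 - (-5)) = -124
f[-2,1,2] = (-57 - 19) / (2 - (-2)) = -19
f[1,2,3] = (-265 - (-57)) / (3 - 1) = -104
f[-5,-2,1,2] = (-19 - (-124)) / (2 - (-5)) = 15
f[-2,1,2,3] = (-104 - (-19)) / (3 - (-2)) = -17
f[-5,-2,1,2,3] = (-17 - 15) / (3 - (-5)) = -4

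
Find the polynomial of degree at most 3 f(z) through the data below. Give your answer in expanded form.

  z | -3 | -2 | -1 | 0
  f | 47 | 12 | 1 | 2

Build the Lagrange basis polynomials:
L_0(z) = (z + 2)(z + 1)z / [-6] = -(1/6)z^3 - (1/2)z^2 - (1/3)z
L_1(z) = (z + 3)(z + 1)z / [2] = (1/2)z^3 + 2z^2 + (3/2)z
L_2(z) = (z + 3)(z + 2)z / [-2] = -(1/2)z^3 - (5/2)z^2 - 3z
L_3(z) = (z + 3)(z + 2)(z + 1) / [6] = (1/6)z^3 + z^2 + (11/6)z + 1
f(z) = 47·L_0 + 12·L_1 + 1·L_2 + 2·L_3
  47·L_0(z) = -(47/6)z^3 - (47/2)z^2 - (47/3)z
  12·L_1(z) = 6z^3 + 24z^2 + 18z
  1·L_2(z) = -(1/2)z^3 - (5/2)z^2 - 3z
  2·L_3(z) = (1/3)z^3 + 2z^2 + (11/3)z + 2
Adding term by term: -2z^3 + 3z + 2

f(z) = -2z^3 + 3z + 2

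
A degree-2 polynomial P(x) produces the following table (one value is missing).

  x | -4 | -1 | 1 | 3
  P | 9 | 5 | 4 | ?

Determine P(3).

13/3

The 3 known values determine P uniquely (degree ≤ 2).
L_0(3) = (4)·(2)/[(-3)·(-5)] = 8/15
L_1(3) = (7)·(2)/[(3)·(-2)] = -7/3
L_2(3) = (7)·(4)/[(5)·(2)] = 14/5
Sum: 9·(8/15) + 5·(-7/3) + 4·(14/5) = 13/3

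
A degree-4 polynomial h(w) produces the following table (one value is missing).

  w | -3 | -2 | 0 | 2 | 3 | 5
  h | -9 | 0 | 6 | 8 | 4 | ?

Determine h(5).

The 5 known values determine h uniquely (degree ≤ 4).
L_0(5) = (7)·(5)·(3)·(2)/[(-1)·(-3)·(-5)·(-6)] = 7/3
L_1(5) = (8)·(5)·(3)·(2)/[(1)·(-2)·(-4)·(-5)] = -6
L_2(5) = (8)·(7)·(3)·(2)/[(3)·(2)·(-2)·(-3)] = 28/3
L_3(5) = (8)·(7)·(5)·(2)/[(5)·(4)·(2)·(-1)] = -14
L_4(5) = (8)·(7)·(5)·(3)/[(6)·(5)·(3)·(1)] = 28/3
Sum: (-9)·(7/3) + 0 + 6·(28/3) + 8·(-14) + 4·(28/3) = -119/3

-119/3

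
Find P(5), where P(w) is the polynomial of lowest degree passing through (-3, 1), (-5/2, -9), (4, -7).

1371/91

L_0(5) = (15/2)·(1)/[(-1/2)·(-7)] = 15/7
L_1(5) = (8)·(1)/[(1/2)·(-13/2)] = -32/13
L_2(5) = (8)·(15/2)/[(7)·(13/2)] = 120/91
Sum: 1·(15/7) + (-9)·(-32/13) + (-7)·(120/91) = 1371/91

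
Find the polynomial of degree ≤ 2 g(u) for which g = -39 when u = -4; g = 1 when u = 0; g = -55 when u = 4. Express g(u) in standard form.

Newton's divided differences:
g[-4,0] = (1 - (-39)) / (0 - (-4)) = 10
g[0,4] = (-55 - 1) / (4 - 0) = -14
g[-4,0,4] = (-14 - 10) / (4 - (-4)) = -3
g(u) = -39 + 10·(u + 4) + (-3)·(u + 4)u
Expanding: g(u) = -3u^2 - 2u + 1

g(u) = -3u^2 - 2u + 1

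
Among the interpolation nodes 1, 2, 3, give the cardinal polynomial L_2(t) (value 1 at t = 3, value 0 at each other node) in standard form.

L_2(t) = (t - 1)(t - 2) / [(2)·(1)]
       = (t^2 - 3t + 2) / (2)

L_2(t) = (1/2)t^2 - (3/2)t + 1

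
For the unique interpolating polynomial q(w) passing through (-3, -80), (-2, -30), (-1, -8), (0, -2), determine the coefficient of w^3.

2

Build the Lagrange basis polynomials:
L_0(w) = (w + 2)(w + 1)w / [-6] = -(1/6)w^3 - (1/2)w^2 - (1/3)w
L_1(w) = (w + 3)(w + 1)w / [2] = (1/2)w^3 + 2w^2 + (3/2)w
L_2(w) = (w + 3)(w + 2)w / [-2] = -(1/2)w^3 - (5/2)w^2 - 3w
L_3(w) = (w + 3)(w + 2)(w + 1) / [6] = (1/6)w^3 + w^2 + (11/6)w + 1
q(w) = (-80)·L_0 + (-30)·L_1 + (-8)·L_2 + (-2)·L_3
Only the coefficient of w^3 is needed; take it from each L_i and combine:
(-80)·(-1/6) + (-30)·(1/2) + (-8)·(-1/2) + (-2)·(1/6) = 2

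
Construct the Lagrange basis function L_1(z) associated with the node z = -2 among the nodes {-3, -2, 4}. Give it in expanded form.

L_1(z) = -(1/6)z^2 + (1/6)z + 2

L_1(z) = (z + 3)(z - 4) / [(1)·(-6)]
       = (z^2 - z - 12) / (-6)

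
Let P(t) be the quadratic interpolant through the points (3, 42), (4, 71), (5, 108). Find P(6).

Evaluate each Lagrange basis at t = 6:
L_0(6) = (2)·(1)/[(-1)·(-2)] = 1
L_1(6) = (3)·(1)/[(1)·(-1)] = -3
L_2(6) = (3)·(2)/[(2)·(1)] = 3
Sum: 42·(1) + 71·(-3) + 108·(3) = 153

153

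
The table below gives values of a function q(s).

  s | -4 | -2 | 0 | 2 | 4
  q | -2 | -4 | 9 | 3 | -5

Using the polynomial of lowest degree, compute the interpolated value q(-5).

Evaluate each Lagrange basis at s = -5:
L_0(-5) = (-3)·(-5)·(-7)·(-9)/[(-2)·(-4)·(-6)·(-8)] = 315/128
L_1(-5) = (-1)·(-5)·(-7)·(-9)/[(2)·(-2)·(-4)·(-6)] = -105/32
L_2(-5) = (-1)·(-3)·(-7)·(-9)/[(4)·(2)·(-2)·(-4)] = 189/64
L_3(-5) = (-1)·(-3)·(-5)·(-9)/[(6)·(4)·(2)·(-2)] = -45/32
L_4(-5) = (-1)·(-3)·(-5)·(-7)/[(8)·(6)·(4)·(2)] = 35/128
Sum: (-2)·(315/128) + (-4)·(-105/32) + 9·(189/64) + 3·(-45/32) + (-5)·(35/128) = 3737/128

3737/128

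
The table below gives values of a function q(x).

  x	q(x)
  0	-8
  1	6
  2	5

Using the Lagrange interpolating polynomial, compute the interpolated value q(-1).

-37

Evaluate each Lagrange basis at x = -1:
L_0(-1) = (-2)·(-3)/[(-1)·(-2)] = 3
L_1(-1) = (-1)·(-3)/[(1)·(-1)] = -3
L_2(-1) = (-1)·(-2)/[(2)·(1)] = 1
Sum: (-8)·(3) + 6·(-3) + 5·(1) = -37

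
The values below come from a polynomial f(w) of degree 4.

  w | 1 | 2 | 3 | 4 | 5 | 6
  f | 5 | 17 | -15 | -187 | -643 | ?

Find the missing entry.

-1575

The 5 known values determine f uniquely (degree ≤ 4).
Evaluate each Lagrange basis at w = 6:
L_0(6) = (4)·(3)·(2)·(1)/[(-1)·(-2)·(-3)·(-4)] = 1
L_1(6) = (5)·(3)·(2)·(1)/[(1)·(-1)·(-2)·(-3)] = -5
L_2(6) = (5)·(4)·(2)·(1)/[(2)·(1)·(-1)·(-2)] = 10
L_3(6) = (5)·(4)·(3)·(1)/[(3)·(2)·(1)·(-1)] = -10
L_4(6) = (5)·(4)·(3)·(2)/[(4)·(3)·(2)·(1)] = 5
Sum: 5·(1) + 17·(-5) + (-15)·(10) + (-187)·(-10) + (-643)·(5) = -1575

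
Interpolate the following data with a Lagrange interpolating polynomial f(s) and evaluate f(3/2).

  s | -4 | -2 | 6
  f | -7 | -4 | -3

L_0(3/2) = (7/2)·(-9/2)/[(-2)·(-10)] = -63/80
L_1(3/2) = (11/2)·(-9/2)/[(2)·(-8)] = 99/64
L_2(3/2) = (11/2)·(7/2)/[(10)·(8)] = 77/320
Sum: (-7)·(-63/80) + (-4)·(99/64) + (-3)·(77/320) = -447/320

-447/320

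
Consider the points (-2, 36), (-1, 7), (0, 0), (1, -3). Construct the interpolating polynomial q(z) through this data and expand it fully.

L_0(z) = (z + 1)z(z - 1) / [-6] = -(1/6)z^3 + (1/6)z
L_1(z) = (z + 2)z(z - 1) / [2] = (1/2)z^3 + (1/2)z^2 - z
L_2(z) = (z + 2)(z + 1)(z - 1) / [-2] = -(1/2)z^3 - z^2 + (1/2)z + 1
L_3(z) = (z + 2)(z + 1)z / [6] = (1/6)z^3 + (1/2)z^2 + (1/3)z
q(z) = 36·L_0 + 7·L_1 + 0·L_2 + (-3)·L_3
  36·L_0(z) = -6z^3 + 6z
  7·L_1(z) = (7/2)z^3 + (7/2)z^2 - 7z
  0·L_2(z) = 0
  (-3)·L_3(z) = -(1/2)z^3 - (3/2)z^2 - z
Adding term by term: -3z^3 + 2z^2 - 2z

q(z) = -3z^3 + 2z^2 - 2z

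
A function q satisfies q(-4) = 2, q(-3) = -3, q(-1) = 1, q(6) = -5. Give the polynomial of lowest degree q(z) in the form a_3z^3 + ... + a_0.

Build the Lagrange basis polynomials:
L_0(z) = (z + 3)(z + 1)(z - 6) / [-30] = -(1/30)z^3 + (1/15)z^2 + (7/10)z + 3/5
L_1(z) = (z + 4)(z + 1)(z - 6) / [18] = (1/18)z^3 - (1/18)z^2 - (13/9)z - 4/3
L_2(z) = (z + 4)(z + 3)(z - 6) / [-42] = -(1/42)z^3 - (1/42)z^2 + (5/7)z + 12/7
L_3(z) = (z + 4)(z + 3)(z + 1) / [630] = (1/630)z^3 + (4/315)z^2 + (19/630)z + 2/105
q(z) = 2·L_0 + (-3)·L_1 + 1·L_2 + (-5)·L_3
  2·L_0(z) = -(1/15)z^3 + (2/15)z^2 + (7/5)z + 6/5
  (-3)·L_1(z) = -(1/6)z^3 + (1/6)z^2 + (13/3)z + 4
  1·L_2(z) = -(1/42)z^3 - (1/42)z^2 + (5/7)z + 12/7
  (-5)·L_3(z) = -(1/126)z^3 - (4/63)z^2 - (19/126)z - 2/21
Adding term by term: -(167/630)z^3 + (67/315)z^2 + (3967/630)z + 716/105

q(z) = -(167/630)z^3 + (67/315)z^2 + (3967/630)z + 716/105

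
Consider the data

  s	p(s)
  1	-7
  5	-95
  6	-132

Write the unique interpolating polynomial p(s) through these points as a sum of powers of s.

Newton's divided differences:
p[1,5] = (-95 - (-7)) / (5 - 1) = -22
p[5,6] = (-132 - (-95)) / (6 - 5) = -37
p[1,5,6] = (-37 - (-22)) / (6 - 1) = -3
p(s) = -7 + (-22)·(s - 1) + (-3)·(s - 1)(s - 5)
Expanding: p(s) = -3s^2 - 4s

p(s) = -3s^2 - 4s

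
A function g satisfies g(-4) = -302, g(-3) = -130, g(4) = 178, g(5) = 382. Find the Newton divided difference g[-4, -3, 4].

-16

g[-4,-3] = (-130 - (-302)) / (-3 - (-4)) = 172
g[-3,4] = (178 - (-130)) / (4 - (-3)) = 44
g[-4,-3,4] = (44 - 172) / (4 - (-4)) = -16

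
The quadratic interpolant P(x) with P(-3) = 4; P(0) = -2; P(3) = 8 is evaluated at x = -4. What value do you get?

Evaluate each Lagrange basis at x = -4:
L_0(-4) = (-4)·(-7)/[(-3)·(-6)] = 14/9
L_1(-4) = (-1)·(-7)/[(3)·(-3)] = -7/9
L_2(-4) = (-1)·(-4)/[(6)·(3)] = 2/9
Sum: 4·(14/9) + (-2)·(-7/9) + 8·(2/9) = 86/9

86/9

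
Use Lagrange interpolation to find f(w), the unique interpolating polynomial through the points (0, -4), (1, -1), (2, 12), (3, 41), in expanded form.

Build the Lagrange basis polynomials:
L_0(w) = (w - 1)(w - 2)(w - 3) / [-6] = -(1/6)w^3 + w^2 - (11/6)w + 1
L_1(w) = w(w - 2)(w - 3) / [2] = (1/2)w^3 - (5/2)w^2 + 3w
L_2(w) = w(w - 1)(w - 3) / [-2] = -(1/2)w^3 + 2w^2 - (3/2)w
L_3(w) = w(w - 1)(w - 2) / [6] = (1/6)w^3 - (1/2)w^2 + (1/3)w
f(w) = (-4)·L_0 + (-1)·L_1 + 12·L_2 + 41·L_3
  (-4)·L_0(w) = (2/3)w^3 - 4w^2 + (22/3)w - 4
  (-1)·L_1(w) = -(1/2)w^3 + (5/2)w^2 - 3w
  12·L_2(w) = -6w^3 + 24w^2 - 18w
  41·L_3(w) = (41/6)w^3 - (41/2)w^2 + (41/3)w
Adding term by term: w^3 + 2w^2 - 4

f(w) = w^3 + 2w^2 - 4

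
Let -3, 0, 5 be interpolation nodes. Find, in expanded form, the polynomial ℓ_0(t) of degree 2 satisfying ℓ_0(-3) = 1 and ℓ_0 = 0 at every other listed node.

ℓ_0(t) = t(t - 5) / [(-3)·(-8)]
       = (t^2 - 5t) / (24)

ℓ_0(t) = (1/24)t^2 - (5/24)t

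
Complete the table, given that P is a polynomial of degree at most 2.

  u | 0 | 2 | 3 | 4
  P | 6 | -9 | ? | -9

-87/8

The 3 known values determine P uniquely (degree ≤ 2).
Evaluate each Lagrange basis at u = 3:
L_0(3) = (1)·(-1)/[(-2)·(-4)] = -1/8
L_1(3) = (3)·(-1)/[(2)·(-2)] = 3/4
L_2(3) = (3)·(1)/[(4)·(2)] = 3/8
Sum: 6·(-1/8) + (-9)·(3/4) + (-9)·(3/8) = -87/8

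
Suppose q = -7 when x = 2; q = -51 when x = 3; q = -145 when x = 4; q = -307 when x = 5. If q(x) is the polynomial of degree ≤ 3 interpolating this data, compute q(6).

-555

Evaluate each Lagrange basis at x = 6:
L_0(6) = (3)·(2)·(1)/[(-1)·(-2)·(-3)] = -1
L_1(6) = (4)·(2)·(1)/[(1)·(-1)·(-2)] = 4
L_2(6) = (4)·(3)·(1)/[(2)·(1)·(-1)] = -6
L_3(6) = (4)·(3)·(2)/[(3)·(2)·(1)] = 4
Sum: (-7)·(-1) + (-51)·(4) + (-145)·(-6) + (-307)·(4) = -555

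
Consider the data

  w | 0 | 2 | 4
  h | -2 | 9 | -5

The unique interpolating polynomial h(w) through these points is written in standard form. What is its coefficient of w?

47/4

Build the Lagrange basis polynomials:
L_0(w) = (w - 2)(w - 4) / [8] = (1/8)w^2 - (3/4)w + 1
L_1(w) = w(w - 4) / [-4] = -(1/4)w^2 + w
L_2(w) = w(w - 2) / [8] = (1/8)w^2 - (1/4)w
h(w) = (-2)·L_0 + 9·L_1 + (-5)·L_2
Only the coefficient of w is needed; take it from each L_i and combine:
(-2)·(-3/4) + 9·(1) + (-5)·(-1/4) = 47/4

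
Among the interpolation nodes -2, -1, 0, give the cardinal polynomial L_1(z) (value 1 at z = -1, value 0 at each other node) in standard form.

L_1(z) = -z^2 - 2z

L_1(z) = (z + 2)z / [(1)·(-1)]
       = (z^2 + 2z) / (-1)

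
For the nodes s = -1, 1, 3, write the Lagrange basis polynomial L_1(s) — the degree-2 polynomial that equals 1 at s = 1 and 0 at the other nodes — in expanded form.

L_1(s) = -(1/4)s^2 + (1/2)s + 3/4

L_1(s) = (s + 1)(s - 3) / [(2)·(-2)]
       = (s^2 - 2s - 3) / (-4)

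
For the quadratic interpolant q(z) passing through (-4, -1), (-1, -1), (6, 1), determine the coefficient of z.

L_0(z) = (z + 1)(z - 6) / [30] = (1/30)z^2 - (1/6)z - 1/5
L_1(z) = (z + 4)(z - 6) / [-21] = -(1/21)z^2 + (2/21)z + 8/7
L_2(z) = (z + 4)(z + 1) / [70] = (1/70)z^2 + (1/14)z + 2/35
q(z) = (-1)·L_0 + (-1)·L_1 + 1·L_2
Only the coefficient of z is needed; take it from each L_i and combine:
(-1)·(-1/6) + (-1)·(2/21) + 1·(1/14) = 1/7

1/7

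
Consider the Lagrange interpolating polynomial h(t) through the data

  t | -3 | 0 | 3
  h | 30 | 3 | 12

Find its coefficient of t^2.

The leading coefficient equals the top divided difference h[-3,0,3].
h[-3,0] = (3 - 30) / (0 - (-3)) = -9
h[0,3] = (12 - 3) / (3 - 0) = 3
h[-3,0,3] = (3 - (-9)) / (3 - (-3)) = 2

2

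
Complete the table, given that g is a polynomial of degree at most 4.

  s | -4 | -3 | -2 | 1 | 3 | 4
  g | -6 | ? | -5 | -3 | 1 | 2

-5

The 5 known values determine g uniquely (degree ≤ 4).
Evaluate each Lagrange basis at s = -3:
L_0(-3) = (-1)·(-4)·(-6)·(-7)/[(-2)·(-5)·(-7)·(-8)] = 3/10
L_1(-3) = (1)·(-4)·(-6)·(-7)/[(2)·(-3)·(-5)·(-6)] = 14/15
L_2(-3) = (1)·(-1)·(-6)·(-7)/[(5)·(3)·(-2)·(-3)] = -7/15
L_3(-3) = (1)·(-1)·(-4)·(-7)/[(7)·(5)·(2)·(-1)] = 2/5
L_4(-3) = (1)·(-1)·(-4)·(-6)/[(8)·(6)·(3)·(1)] = -1/6
Sum: (-6)·(3/10) + (-5)·(14/15) + (-3)·(-7/15) + 1·(2/5) + 2·(-1/6) = -5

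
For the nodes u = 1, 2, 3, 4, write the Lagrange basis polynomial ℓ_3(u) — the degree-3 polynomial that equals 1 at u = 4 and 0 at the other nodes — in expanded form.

ℓ_3(u) = (1/6)u^3 - u^2 + (11/6)u - 1

ℓ_3(u) = (u - 1)(u - 2)(u - 3) / [(3)·(2)·(1)]
       = (u^3 - 6u^2 + 11u - 6) / (6)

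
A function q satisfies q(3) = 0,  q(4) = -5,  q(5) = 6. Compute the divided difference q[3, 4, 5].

8

q[3,4] = (-5 - 0) / (4 - 3) = -5
q[4,5] = (6 - (-5)) / (5 - 4) = 11
q[3,4,5] = (11 - (-5)) / (5 - 3) = 8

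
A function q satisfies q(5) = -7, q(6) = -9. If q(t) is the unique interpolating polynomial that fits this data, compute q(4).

L_0(4) = (-2)/[(-1)] = 2
L_1(4) = (-1)/[(1)] = -1
Sum: (-7)·(2) + (-9)·(-1) = -5

-5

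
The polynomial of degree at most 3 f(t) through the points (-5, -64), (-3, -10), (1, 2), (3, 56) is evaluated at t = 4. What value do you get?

Using Newton's divided-difference form:
f[-5,-3] = (-10 - (-64)) / (-3 - (-5)) = 27
f[-3,1] = (2 - (-10)) / (1 - (-3)) = 3
f[1,3] = (56 - 2) / (3 - 1) = 27
f[-5,-3,1] = (3 - 27) / (1 - (-5)) = -4
f[-3,1,3] = (27 - 3) / (3 - (-3)) = 4
f[-5,-3,1,3] = (4 - (-4)) / (3 - (-5)) = 1
f(4) = -64 + 27·(9) + (-4)·(9)·(7) + 1·(9)·(7)·(3) = 116

116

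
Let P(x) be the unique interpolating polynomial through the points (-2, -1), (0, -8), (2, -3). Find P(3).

4

L_0(3) = (3)·(1)/[(-2)·(-4)] = 3/8
L_1(3) = (5)·(1)/[(2)·(-2)] = -5/4
L_2(3) = (5)·(3)/[(4)·(2)] = 15/8
Sum: (-1)·(3/8) + (-8)·(-5/4) + (-3)·(15/8) = 4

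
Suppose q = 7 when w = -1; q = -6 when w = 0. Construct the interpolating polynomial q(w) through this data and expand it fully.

Build the Lagrange basis polynomials:
L_0(w) = w / [-1] = -w
L_1(w) = (w + 1) / [1] = w + 1
q(w) = 7·L_0 + (-6)·L_1
  7·L_0(w) = -7w
  (-6)·L_1(w) = -6w - 6
Adding term by term: -13w - 6

q(w) = -13w - 6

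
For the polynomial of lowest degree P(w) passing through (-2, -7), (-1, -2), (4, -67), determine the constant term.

-3

Build the Lagrange basis polynomials:
L_0(w) = (w + 1)(w - 4) / [6] = (1/6)w^2 - (1/2)w - 2/3
L_1(w) = (w + 2)(w - 4) / [-5] = -(1/5)w^2 + (2/5)w + 8/5
L_2(w) = (w + 2)(w + 1) / [30] = (1/30)w^2 + (1/10)w + 1/15
P(w) = (-7)·L_0 + (-2)·L_1 + (-67)·L_2
Only the constant term is needed; take it from each L_i and combine:
(-7)·(-2/3) + (-2)·(8/5) + (-67)·(1/15) = -3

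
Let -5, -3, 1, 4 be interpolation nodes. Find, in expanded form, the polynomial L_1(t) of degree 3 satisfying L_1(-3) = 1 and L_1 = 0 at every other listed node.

L_1(t) = (1/56)t^3 - (3/8)t + 5/14

L_1(t) = (t + 5)(t - 1)(t - 4) / [(2)·(-4)·(-7)]
       = (t^3 - 21t + 20) / (56)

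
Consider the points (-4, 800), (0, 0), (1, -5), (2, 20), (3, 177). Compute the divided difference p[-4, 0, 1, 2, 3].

p[-4,0] = (0 - 800) / (0 - (-4)) = -200
p[0,1] = (-5 - 0) / (1 - 0) = -5
p[1,2] = (20 - (-5)) / (2 - 1) = 25
p[2,3] = (177 - 20) / (3 - 2) = 157
p[-4,0,1] = (-5 - (-200)) / (1 - (-4)) = 39
p[0,1,2] = (25 - (-5)) / (2 - 0) = 15
p[1,2,3] = (157 - 25) / (3 - 1) = 66
p[-4,0,1,2] = (15 - 39) / (2 - (-4)) = -4
p[0,1,2,3] = (66 - 15) / (3 - 0) = 17
p[-4,0,1,2,3] = (17 - (-4)) / (3 - (-4)) = 3

3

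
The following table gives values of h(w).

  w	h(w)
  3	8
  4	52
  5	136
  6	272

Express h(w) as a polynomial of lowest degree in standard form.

Newton's divided differences:
h[3,4] = (52 - 8) / (4 - 3) = 44
h[4,5] = (136 - 52) / (5 - 4) = 84
h[5,6] = (272 - 136) / (6 - 5) = 136
h[3,4,5] = (84 - 44) / (5 - 3) = 20
h[4,5,6] = (136 - 84) / (6 - 4) = 26
h[3,4,5,6] = (26 - 20) / (6 - 3) = 2
h(w) = 8 + 44·(w - 3) + 20·(w - 3)(w - 4) + 2·(w - 3)(w - 4)(w - 5)
Expanding: h(w) = 2w^3 - 4w^2 - 2w - 4

h(w) = 2w^3 - 4w^2 - 2w - 4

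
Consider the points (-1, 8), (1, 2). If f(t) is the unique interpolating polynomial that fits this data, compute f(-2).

11

L_0(-2) = (-3)/[(-2)] = 3/2
L_1(-2) = (-1)/[(2)] = -1/2
Sum: 8·(3/2) + 2·(-1/2) = 11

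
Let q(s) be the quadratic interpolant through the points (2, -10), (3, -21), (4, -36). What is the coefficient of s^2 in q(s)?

The leading coefficient equals the top divided difference q[2,3,4].
q[2,3] = (-21 - (-10)) / (3 - 2) = -11
q[3,4] = (-36 - (-21)) / (4 - 3) = -15
q[2,3,4] = (-15 - (-11)) / (4 - 2) = -2

-2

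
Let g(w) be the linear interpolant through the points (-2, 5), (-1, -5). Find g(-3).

Evaluate each Lagrange basis at w = -3:
L_0(-3) = (-2)/[(-1)] = 2
L_1(-3) = (-1)/[(1)] = -1
Sum: 5·(2) + (-5)·(-1) = 15

15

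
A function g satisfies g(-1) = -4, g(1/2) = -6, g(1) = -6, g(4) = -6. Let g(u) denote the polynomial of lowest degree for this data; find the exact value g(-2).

Using Newton's divided-difference form:
g[-1,1/2] = (-6 - (-4)) / (1/2 - (-1)) = -4/3
g[1/2,1] = (-6 - (-6)) / (1 - 1/2) = 0
g[1,4] = (-6 - (-6)) / (4 - 1) = 0
g[-1,1/2,1] = (0 - (-4/3)) / (1 - (-1)) = 2/3
g[1/2,1,4] = (0 - 0) / (4 - 1/2) = 0
g[-1,1/2,1,4] = (0 - 2/3) / (4 - (-1)) = -2/15
g(-2) = -4 + (-4/3)·(-1) + (2/3)·(-1)·(-5/2) + (-2/15)·(-1)·(-5/2)·(-3) = 0

0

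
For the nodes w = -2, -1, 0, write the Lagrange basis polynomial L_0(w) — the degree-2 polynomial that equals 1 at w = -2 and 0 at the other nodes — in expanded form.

L_0(w) = (1/2)w^2 + (1/2)w

L_0(w) = (w + 1)w / [(-1)·(-2)]
       = (w^2 + w) / (2)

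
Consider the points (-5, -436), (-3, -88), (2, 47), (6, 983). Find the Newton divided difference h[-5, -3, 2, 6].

h[-5,-3] = (-88 - (-436)) / (-3 - (-5)) = 174
h[-3,2] = (47 - (-88)) / (2 - (-3)) = 27
h[2,6] = (983 - 47) / (6 - 2) = 234
h[-5,-3,2] = (27 - 174) / (2 - (-5)) = -21
h[-3,2,6] = (234 - 27) / (6 - (-3)) = 23
h[-5,-3,2,6] = (23 - (-21)) / (6 - (-5)) = 4

4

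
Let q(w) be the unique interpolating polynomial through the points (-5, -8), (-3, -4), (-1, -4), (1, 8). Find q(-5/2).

Using Newton's divided-difference form:
q[-5,-3] = (-4 - (-8)) / (-3 - (-5)) = 2
q[-3,-1] = (-4 - (-4)) / (-1 - (-3)) = 0
q[-1,1] = (8 - (-4)) / (1 - (-1)) = 6
q[-5,-3,-1] = (0 - 2) / (-1 - (-5)) = -1/2
q[-3,-1,1] = (6 - 0) / (1 - (-3)) = 3/2
q[-5,-3,-1,1] = (3/2 - (-1/2)) / (1 - (-5)) = 1/3
q(-5/2) = -8 + 2·(5/2) + (-1/2)·(5/2)·(1/2) + (1/3)·(5/2)·(1/2)·(-3/2) = -17/4

-17/4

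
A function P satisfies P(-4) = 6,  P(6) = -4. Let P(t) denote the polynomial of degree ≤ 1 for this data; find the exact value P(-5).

L_0(-5) = (-11)/[(-10)] = 11/10
L_1(-5) = (-1)/[(10)] = -1/10
Sum: 6·(11/10) + (-4)·(-1/10) = 7

7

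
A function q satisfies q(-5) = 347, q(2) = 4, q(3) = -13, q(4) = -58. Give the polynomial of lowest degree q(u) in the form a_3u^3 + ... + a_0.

q(u) = -2u^3 + 4u^2 + u + 2

Newton's divided differences:
q[-5,2] = (4 - 347) / (2 - (-5)) = -49
q[2,3] = (-13 - 4) / (3 - 2) = -17
q[3,4] = (-58 - (-13)) / (4 - 3) = -45
q[-5,2,3] = (-17 - (-49)) / (3 - (-5)) = 4
q[2,3,4] = (-45 - (-17)) / (4 - 2) = -14
q[-5,2,3,4] = (-14 - 4) / (4 - (-5)) = -2
q(u) = 347 + (-49)·(u + 5) + 4·(u + 5)(u - 2) + (-2)·(u + 5)(u - 2)(u - 3)
Expanding: q(u) = -2u^3 + 4u^2 + u + 2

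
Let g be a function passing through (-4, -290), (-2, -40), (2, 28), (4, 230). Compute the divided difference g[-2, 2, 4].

g[-2,2] = (28 - (-40)) / (2 - (-2)) = 17
g[2,4] = (230 - 28) / (4 - 2) = 101
g[-2,2,4] = (101 - 17) / (4 - (-2)) = 14

14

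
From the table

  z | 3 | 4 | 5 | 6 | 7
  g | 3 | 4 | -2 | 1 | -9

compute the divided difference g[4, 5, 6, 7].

g[4,5] = (-2 - 4) / (5 - 4) = -6
g[5,6] = (1 - (-2)) / (6 - 5) = 3
g[6,7] = (-9 - 1) / (7 - 6) = -10
g[4,5,6] = (3 - (-6)) / (6 - 4) = 9/2
g[5,6,7] = (-10 - 3) / (7 - 5) = -13/2
g[4,5,6,7] = (-13/2 - 9/2) / (7 - 4) = -11/3

-11/3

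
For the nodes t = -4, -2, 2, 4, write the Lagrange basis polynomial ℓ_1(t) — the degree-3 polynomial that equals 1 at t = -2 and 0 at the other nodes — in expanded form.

ℓ_1(t) = (t + 4)(t - 2)(t - 4) / [(2)·(-4)·(-6)]
       = (t^3 - 2t^2 - 16t + 32) / (48)

ℓ_1(t) = (1/48)t^3 - (1/24)t^2 - (1/3)t + 2/3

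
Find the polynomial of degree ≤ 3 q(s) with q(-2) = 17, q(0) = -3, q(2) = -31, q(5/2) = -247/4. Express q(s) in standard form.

q(s) = -4s^3 - s^2 + 4s - 3

L_0(s) = s(s - 2)(s - 5/2) / [-36] = -(1/36)s^3 + (1/8)s^2 - (5/36)s
L_1(s) = (s + 2)(s - 2)(s - 5/2) / [10] = (1/10)s^3 - (1/4)s^2 - (2/5)s + 1
L_2(s) = (s + 2)s(s - 5/2) / [-4] = -(1/4)s^3 + (1/8)s^2 + (5/4)s
L_3(s) = (s + 2)s(s - 2) / [45/8] = (8/45)s^3 - (32/45)s
q(s) = 17·L_0 + (-3)·L_1 + (-31)·L_2 + (-247/4)·L_3
  17·L_0(s) = -(17/36)s^3 + (17/8)s^2 - (85/36)s
  (-3)·L_1(s) = -(3/10)s^3 + (3/4)s^2 + (6/5)s - 3
  (-31)·L_2(s) = (31/4)s^3 - (31/8)s^2 - (155/4)s
  (-247/4)·L_3(s) = -(494/45)s^3 + (1976/45)s
Adding term by term: -4s^3 - s^2 + 4s - 3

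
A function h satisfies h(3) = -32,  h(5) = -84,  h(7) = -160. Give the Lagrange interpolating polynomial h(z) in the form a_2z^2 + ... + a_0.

Build the Lagrange basis polynomials:
L_0(z) = (z - 5)(z - 7) / [8] = (1/8)z^2 - (3/2)z + 35/8
L_1(z) = (z - 3)(z - 7) / [-4] = -(1/4)z^2 + (5/2)z - 21/4
L_2(z) = (z - 3)(z - 5) / [8] = (1/8)z^2 - z + 15/8
h(z) = (-32)·L_0 + (-84)·L_1 + (-160)·L_2
  (-32)·L_0(z) = -4z^2 + 48z - 140
  (-84)·L_1(z) = 21z^2 - 210z + 441
  (-160)·L_2(z) = -20z^2 + 160z - 300
Adding term by term: -3z^2 - 2z + 1

h(z) = -3z^2 - 2z + 1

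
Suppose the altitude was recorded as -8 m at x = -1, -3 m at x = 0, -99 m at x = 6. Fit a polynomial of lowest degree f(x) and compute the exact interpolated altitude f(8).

Using Newton's divided-difference form:
f[-1,0] = (-3 - (-8)) / (0 - (-1)) = 5
f[0,6] = (-99 - (-3)) / (6 - 0) = -16
f[-1,0,6] = (-16 - 5) / (6 - (-1)) = -3
f(8) = -8 + 5·(9) + (-3)·(9)·(8) = -179

-179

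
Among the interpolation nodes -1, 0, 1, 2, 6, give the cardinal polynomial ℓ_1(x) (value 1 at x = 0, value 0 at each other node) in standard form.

ℓ_1(x) = (x + 1)(x - 1)(x - 2)(x - 6) / [(1)·(-1)·(-2)·(-6)]
       = (x^4 - 8x^3 + 11x^2 + 8x - 12) / (-12)

ℓ_1(x) = -(1/12)x^4 + (2/3)x^3 - (11/12)x^2 - (2/3)x + 1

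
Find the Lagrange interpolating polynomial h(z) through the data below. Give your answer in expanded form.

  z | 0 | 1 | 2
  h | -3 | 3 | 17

h(z) = 4z^2 + 2z - 3

Build the Lagrange basis polynomials:
L_0(z) = (z - 1)(z - 2) / [2] = (1/2)z^2 - (3/2)z + 1
L_1(z) = z(z - 2) / [-1] = -z^2 + 2z
L_2(z) = z(z - 1) / [2] = (1/2)z^2 - (1/2)z
h(z) = (-3)·L_0 + 3·L_1 + 17·L_2
  (-3)·L_0(z) = -(3/2)z^2 + (9/2)z - 3
  3·L_1(z) = -3z^2 + 6z
  17·L_2(z) = (17/2)z^2 - (17/2)z
Adding term by term: 4z^2 + 2z - 3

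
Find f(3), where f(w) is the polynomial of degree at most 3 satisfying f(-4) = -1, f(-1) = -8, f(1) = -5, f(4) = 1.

Evaluate each Lagrange basis at w = 3:
L_0(3) = (4)·(2)·(-1)/[(-3)·(-5)·(-8)] = 1/15
L_1(3) = (7)·(2)·(-1)/[(3)·(-2)·(-5)] = -7/15
L_2(3) = (7)·(4)·(-1)/[(5)·(2)·(-3)] = 14/15
L_3(3) = (7)·(4)·(2)/[(8)·(5)·(3)] = 7/15
Sum: (-1)·(1/15) + (-8)·(-7/15) + (-5)·(14/15) + 1·(7/15) = -8/15

-8/15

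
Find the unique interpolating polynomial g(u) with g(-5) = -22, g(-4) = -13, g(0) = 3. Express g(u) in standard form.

Build the Lagrange basis polynomials:
L_0(u) = (u + 4)u / [5] = (1/5)u^2 + (4/5)u
L_1(u) = (u + 5)u / [-4] = -(1/4)u^2 - (5/4)u
L_2(u) = (u + 5)(u + 4) / [20] = (1/20)u^2 + (9/20)u + 1
g(u) = (-22)·L_0 + (-13)·L_1 + 3·L_2
  (-22)·L_0(u) = -(22/5)u^2 - (88/5)u
  (-13)·L_1(u) = (13/4)u^2 + (65/4)u
  3·L_2(u) = (3/20)u^2 + (27/20)u + 3
Adding term by term: -u^2 + 3

g(u) = -u^2 + 3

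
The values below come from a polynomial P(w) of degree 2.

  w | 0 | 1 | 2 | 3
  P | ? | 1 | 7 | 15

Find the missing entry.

The 3 known values determine P uniquely (degree ≤ 2).
Evaluate each Lagrange basis at w = 0:
L_0(0) = (-2)·(-3)/[(-1)·(-2)] = 3
L_1(0) = (-1)·(-3)/[(1)·(-1)] = -3
L_2(0) = (-1)·(-2)/[(2)·(1)] = 1
Sum: 1·(3) + 7·(-3) + 15·(1) = -3

-3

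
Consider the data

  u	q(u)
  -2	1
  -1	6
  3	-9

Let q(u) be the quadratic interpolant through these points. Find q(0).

15/2

L_0(0) = (1)·(-3)/[(-1)·(-5)] = -3/5
L_1(0) = (2)·(-3)/[(1)·(-4)] = 3/2
L_2(0) = (2)·(1)/[(5)·(4)] = 1/10
Sum: 1·(-3/5) + 6·(3/2) + (-9)·(1/10) = 15/2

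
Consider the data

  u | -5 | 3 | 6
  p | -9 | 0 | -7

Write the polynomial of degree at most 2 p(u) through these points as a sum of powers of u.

Newton's divided differences:
p[-5,3] = (0 - (-9)) / (3 - (-5)) = 9/8
p[3,6] = (-7 - 0) / (6 - 3) = -7/3
p[-5,3,6] = (-7/3 - 9/8) / (6 - (-5)) = -83/264
p(u) = -9 + (9/8)·(u + 5) + (-83/264)·(u + 5)(u - 3)
Expanding: p(u) = -(83/264)u^2 + (131/264)u + 59/44

p(u) = -(83/264)u^2 + (131/264)u + 59/44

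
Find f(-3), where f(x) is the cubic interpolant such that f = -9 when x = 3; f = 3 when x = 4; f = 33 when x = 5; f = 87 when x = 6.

L_0(-3) = (-7)·(-8)·(-9)/[(-1)·(-2)·(-3)] = 84
L_1(-3) = (-6)·(-8)·(-9)/[(1)·(-1)·(-2)] = -216
L_2(-3) = (-6)·(-7)·(-9)/[(2)·(1)·(-1)] = 189
L_3(-3) = (-6)·(-7)·(-8)/[(3)·(2)·(1)] = -56
Sum: (-9)·(84) + 3·(-216) + 33·(189) + 87·(-56) = -39

-39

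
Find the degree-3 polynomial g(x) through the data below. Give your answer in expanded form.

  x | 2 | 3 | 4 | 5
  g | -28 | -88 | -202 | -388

Newton's divided differences:
g[2,3] = (-88 - (-28)) / (3 - 2) = -60
g[3,4] = (-202 - (-88)) / (4 - 3) = -114
g[4,5] = (-388 - (-202)) / (5 - 4) = -186
g[2,3,4] = (-114 - (-60)) / (4 - 2) = -27
g[3,4,5] = (-186 - (-114)) / (5 - 3) = -36
g[2,3,4,5] = (-36 - (-27)) / (5 - 2) = -3
g(x) = -28 + (-60)·(x - 2) + (-27)·(x - 2)(x - 3) + (-3)·(x - 2)(x - 3)(x - 4)
Expanding: g(x) = -3x^3 - 3x + 2

g(x) = -3x^3 - 3x + 2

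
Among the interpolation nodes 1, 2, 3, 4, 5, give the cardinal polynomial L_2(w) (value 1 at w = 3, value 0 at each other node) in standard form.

L_2(w) = (1/4)w^4 - 3w^3 + (49/4)w^2 - (39/2)w + 10

L_2(w) = (w - 1)(w - 2)(w - 4)(w - 5) / [(2)·(1)·(-1)·(-2)]
       = (w^4 - 12w^3 + 49w^2 - 78w + 40) / (4)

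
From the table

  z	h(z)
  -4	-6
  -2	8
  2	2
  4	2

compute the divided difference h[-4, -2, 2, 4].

h[-4,-2] = (8 - (-6)) / (-2 - (-4)) = 7
h[-2,2] = (2 - 8) / (2 - (-2)) = -3/2
h[2,4] = (2 - 2) / (4 - 2) = 0
h[-4,-2,2] = (-3/2 - 7) / (2 - (-4)) = -17/12
h[-2,2,4] = (0 - (-3/2)) / (4 - (-2)) = 1/4
h[-4,-2,2,4] = (1/4 - (-17/12)) / (4 - (-4)) = 5/24

5/24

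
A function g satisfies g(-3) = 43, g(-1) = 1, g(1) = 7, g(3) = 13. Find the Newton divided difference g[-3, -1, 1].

6

g[-3,-1] = (1 - 43) / (-1 - (-3)) = -21
g[-1,1] = (7 - 1) / (1 - (-1)) = 3
g[-3,-1,1] = (3 - (-21)) / (1 - (-3)) = 6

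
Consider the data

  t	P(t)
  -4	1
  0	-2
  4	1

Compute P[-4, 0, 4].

3/16

P[-4,0] = (-2 - 1) / (0 - (-4)) = -3/4
P[0,4] = (1 - (-2)) / (4 - 0) = 3/4
P[-4,0,4] = (3/4 - (-3/4)) / (4 - (-4)) = 3/16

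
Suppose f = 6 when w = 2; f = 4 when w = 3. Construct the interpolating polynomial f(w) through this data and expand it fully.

f(w) = -2w + 10

L_0(w) = (w - 3) / [-1] = -w + 3
L_1(w) = (w - 2) / [1] = w - 2
f(w) = 6·L_0 + 4·L_1
  6·L_0(w) = -6w + 18
  4·L_1(w) = 4w - 8
Adding term by term: -2w + 10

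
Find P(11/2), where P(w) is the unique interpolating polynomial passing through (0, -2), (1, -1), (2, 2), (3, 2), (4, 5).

7081/128

Using Newton's divided-difference form:
P[0,1] = (-1 - (-2)) / (1 - 0) = 1
P[1,2] = (2 - (-1)) / (2 - 1) = 3
P[2,3] = (2 - 2) / (3 - 2) = 0
P[3,4] = (5 - 2) / (4 - 3) = 3
P[0,1,2] = (3 - 1) / (2 - 0) = 1
P[1,2,3] = (0 - 3) / (3 - 1) = -3/2
P[2,3,4] = (3 - 0) / (4 - 2) = 3/2
P[0,1,2,3] = (-3/2 - 1) / (3 - 0) = -5/6
P[1,2,3,4] = (3/2 - (-3/2)) / (4 - 1) = 1
P[0,1,2,3,4] = (1 - (-5/6)) / (4 - 0) = 11/24
P(11/2) = -2 + 1·(11/2) + 1·(11/2)·(9/2) + (-5/6)·(11/2)·(9/2)·(7/2) + (11/24)·(11/2)·(9/2)·(7/2)·(5/2) = 7081/128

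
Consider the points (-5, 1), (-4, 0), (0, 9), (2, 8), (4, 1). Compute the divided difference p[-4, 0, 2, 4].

p[-4,0] = (9 - 0) / (0 - (-4)) = 9/4
p[0,2] = (8 - 9) / (2 - 0) = -1/2
p[2,4] = (1 - 8) / (4 - 2) = -7/2
p[-4,0,2] = (-1/2 - 9/4) / (2 - (-4)) = -11/24
p[0,2,4] = (-7/2 - (-1/2)) / (4 - 0) = -3/4
p[-4,0,2,4] = (-3/4 - (-11/24)) / (4 - (-4)) = -7/192

-7/192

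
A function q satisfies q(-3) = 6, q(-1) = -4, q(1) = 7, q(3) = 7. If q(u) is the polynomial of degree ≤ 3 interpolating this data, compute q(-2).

L_0(-2) = (-1)·(-3)·(-5)/[(-2)·(-4)·(-6)] = 5/16
L_1(-2) = (1)·(-3)·(-5)/[(2)·(-2)·(-4)] = 15/16
L_2(-2) = (1)·(-1)·(-5)/[(4)·(2)·(-2)] = -5/16
L_3(-2) = (1)·(-1)·(-3)/[(6)·(4)·(2)] = 1/16
Sum: 6·(5/16) + (-4)·(15/16) + 7·(-5/16) + 7·(1/16) = -29/8

-29/8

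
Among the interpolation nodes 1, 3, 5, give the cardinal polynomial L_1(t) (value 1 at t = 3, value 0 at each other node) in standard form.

L_1(t) = -(1/4)t^2 + (3/2)t - 5/4

L_1(t) = (t - 1)(t - 5) / [(2)·(-2)]
       = (t^2 - 6t + 5) / (-4)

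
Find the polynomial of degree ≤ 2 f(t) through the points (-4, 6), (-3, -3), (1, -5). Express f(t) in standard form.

f(t) = (17/10)t^2 + (29/10)t - 48/5

L_0(t) = (t + 3)(t - 1) / [5] = (1/5)t^2 + (2/5)t - 3/5
L_1(t) = (t + 4)(t - 1) / [-4] = -(1/4)t^2 - (3/4)t + 1
L_2(t) = (t + 4)(t + 3) / [20] = (1/20)t^2 + (7/20)t + 3/5
f(t) = 6·L_0 + (-3)·L_1 + (-5)·L_2
  6·L_0(t) = (6/5)t^2 + (12/5)t - 18/5
  (-3)·L_1(t) = (3/4)t^2 + (9/4)t - 3
  (-5)·L_2(t) = -(1/4)t^2 - (7/4)t - 3
Adding term by term: (17/10)t^2 + (29/10)t - 48/5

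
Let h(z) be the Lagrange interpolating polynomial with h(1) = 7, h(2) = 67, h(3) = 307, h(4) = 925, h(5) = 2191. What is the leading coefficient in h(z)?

3

The leading coefficient equals the top divided difference h[1,2,3,4,5].
h[1,2] = (67 - 7) / (2 - 1) = 60
h[2,3] = (307 - 67) / (3 - 2) = 240
h[3,4] = (925 - 307) / (4 - 3) = 618
h[4,5] = (2191 - 925) / (5 - 4) = 1266
h[1,2,3] = (240 - 60) / (3 - 1) = 90
h[2,3,4] = (618 - 240) / (4 - 2) = 189
h[3,4,5] = (1266 - 618) / (5 - 3) = 324
h[1,2,3,4] = (189 - 90) / (4 - 1) = 33
h[2,3,4,5] = (324 - 189) / (5 - 2) = 45
h[1,2,3,4,5] = (45 - 33) / (5 - 1) = 3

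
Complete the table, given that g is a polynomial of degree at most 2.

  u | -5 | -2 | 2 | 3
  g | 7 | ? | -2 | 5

-65/7

The 3 known values determine g uniquely (degree ≤ 2).
Evaluate each Lagrange basis at u = -2:
L_0(-2) = (-4)·(-5)/[(-7)·(-8)] = 5/14
L_1(-2) = (3)·(-5)/[(7)·(-1)] = 15/7
L_2(-2) = (3)·(-4)/[(8)·(1)] = -3/2
Sum: 7·(5/14) + (-2)·(15/7) + 5·(-3/2) = -65/7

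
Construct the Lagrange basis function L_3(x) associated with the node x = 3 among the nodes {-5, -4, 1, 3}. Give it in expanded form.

L_3(x) = (1/112)x^3 + (1/14)x^2 + (11/112)x - 5/28

L_3(x) = (x + 5)(x + 4)(x - 1) / [(8)·(7)·(2)]
       = (x^3 + 8x^2 + 11x - 20) / (112)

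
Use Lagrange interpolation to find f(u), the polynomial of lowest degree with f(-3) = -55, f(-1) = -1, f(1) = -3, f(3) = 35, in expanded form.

Build the Lagrange basis polynomials:
L_0(u) = (u + 1)(u - 1)(u - 3) / [-48] = -(1/48)u^3 + (1/16)u^2 + (1/48)u - 1/16
L_1(u) = (u + 3)(u - 1)(u - 3) / [16] = (1/16)u^3 - (1/16)u^2 - (9/16)u + 9/16
L_2(u) = (u + 3)(u + 1)(u - 3) / [-16] = -(1/16)u^3 - (1/16)u^2 + (9/16)u + 9/16
L_3(u) = (u + 3)(u + 1)(u - 1) / [48] = (1/48)u^3 + (1/16)u^2 - (1/48)u - 1/16
f(u) = (-55)·L_0 + (-1)·L_1 + (-3)·L_2 + 35·L_3
  (-55)·L_0(u) = (55/48)u^3 - (55/16)u^2 - (55/48)u + 55/16
  (-1)·L_1(u) = -(1/16)u^3 + (1/16)u^2 + (9/16)u - 9/16
  (-3)·L_2(u) = (3/16)u^3 + (3/16)u^2 - (27/16)u - 27/16
  35·L_3(u) = (35/48)u^3 + (35/16)u^2 - (35/48)u - 35/16
Adding term by term: 2u^3 - u^2 - 3u - 1

f(u) = 2u^3 - u^2 - 3u - 1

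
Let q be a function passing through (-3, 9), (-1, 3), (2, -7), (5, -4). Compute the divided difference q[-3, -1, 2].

q[-3,-1] = (3 - 9) / (-1 - (-3)) = -3
q[-1,2] = (-7 - 3) / (2 - (-1)) = -10/3
q[-3,-1,2] = (-10/3 - (-3)) / (2 - (-3)) = -1/15

-1/15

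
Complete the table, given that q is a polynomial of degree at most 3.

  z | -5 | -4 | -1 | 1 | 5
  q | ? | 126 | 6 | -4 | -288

The 4 known values determine q uniquely (degree ≤ 3).
Evaluate each Lagrange basis at z = -5:
L_0(-5) = (-4)·(-6)·(-10)/[(-3)·(-5)·(-9)] = 16/9
L_1(-5) = (-1)·(-6)·(-10)/[(3)·(-2)·(-6)] = -5/3
L_2(-5) = (-1)·(-4)·(-10)/[(5)·(2)·(-4)] = 1
L_3(-5) = (-1)·(-4)·(-6)/[(9)·(6)·(4)] = -1/9
Sum: 126·(16/9) + 6·(-5/3) + (-4)·(1) + (-288)·(-1/9) = 242

242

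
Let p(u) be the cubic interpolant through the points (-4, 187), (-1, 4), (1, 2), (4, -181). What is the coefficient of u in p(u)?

Build the Lagrange basis polynomials:
L_0(u) = (u + 1)(u - 1)(u - 4) / [-120] = -(1/120)u^3 + (1/30)u^2 + (1/120)u - 1/30
L_1(u) = (u + 4)(u - 1)(u - 4) / [30] = (1/30)u^3 - (1/30)u^2 - (8/15)u + 8/15
L_2(u) = (u + 4)(u + 1)(u - 4) / [-30] = -(1/30)u^3 - (1/30)u^2 + (8/15)u + 8/15
L_3(u) = (u + 4)(u + 1)(u - 1) / [120] = (1/120)u^3 + (1/30)u^2 - (1/120)u - 1/30
p(u) = 187·L_0 + 4·L_1 + 2·L_2 + (-181)·L_3
Only the coefficient of u is needed; take it from each L_i and combine:
187·(1/120) + 4·(-8/15) + 2·(8/15) + (-181)·(-1/120) = 2

2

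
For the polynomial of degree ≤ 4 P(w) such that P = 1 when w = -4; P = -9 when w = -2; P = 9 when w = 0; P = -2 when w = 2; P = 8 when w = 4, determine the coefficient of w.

49/24

L_0(w) = (w + 2)w(w - 2)(w - 4) / [384] = (1/384)w^4 - (1/96)w^3 - (1/96)w^2 + (1/24)w
L_1(w) = (w + 4)w(w - 2)(w - 4) / [-96] = -(1/96)w^4 + (1/48)w^3 + (1/6)w^2 - (1/3)w
L_2(w) = (w + 4)(w + 2)(w - 2)(w - 4) / [64] = (1/64)w^4 - (5/16)w^2 + 1
L_3(w) = (w + 4)(w + 2)w(w - 4) / [-96] = -(1/96)w^4 - (1/48)w^3 + (1/6)w^2 + (1/3)w
L_4(w) = (w + 4)(w + 2)w(w - 2) / [384] = (1/384)w^4 + (1/96)w^3 - (1/96)w^2 - (1/24)w
P(w) = 1·L_0 + (-9)·L_1 + 9·L_2 + (-2)·L_3 + 8·L_4
Only the coefficient of w is needed; take it from each L_i and combine:
1·(1/24) + (-9)·(-1/3) + 9·(0) + (-2)·(1/3) + 8·(-1/24) = 49/24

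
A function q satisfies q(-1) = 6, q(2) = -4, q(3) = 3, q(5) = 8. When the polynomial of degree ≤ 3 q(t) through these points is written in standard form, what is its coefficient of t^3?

Build the Lagrange basis polynomials:
L_0(t) = (t - 2)(t - 3)(t - 5) / [-72] = -(1/72)t^3 + (5/36)t^2 - (31/72)t + 5/12
L_1(t) = (t + 1)(t - 3)(t - 5) / [9] = (1/9)t^3 - (7/9)t^2 + (7/9)t + 5/3
L_2(t) = (t + 1)(t - 2)(t - 5) / [-8] = -(1/8)t^3 + (3/4)t^2 - (3/8)t - 5/4
L_3(t) = (t + 1)(t - 2)(t - 3) / [36] = (1/36)t^3 - (1/9)t^2 + (1/36)t + 1/6
q(t) = 6·L_0 + (-4)·L_1 + 3·L_2 + 8·L_3
Only the coefficient of t^3 is needed; take it from each L_i and combine:
6·(-1/72) + (-4)·(1/9) + 3·(-1/8) + 8·(1/36) = -49/72

-49/72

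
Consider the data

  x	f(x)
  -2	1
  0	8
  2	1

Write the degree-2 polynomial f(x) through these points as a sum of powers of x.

L_0(x) = x(x - 2) / [8] = (1/8)x^2 - (1/4)x
L_1(x) = (x + 2)(x - 2) / [-4] = -(1/4)x^2 + 1
L_2(x) = (x + 2)x / [8] = (1/8)x^2 + (1/4)x
f(x) = 1·L_0 + 8·L_1 + 1·L_2
  1·L_0(x) = (1/8)x^2 - (1/4)x
  8·L_1(x) = -2x^2 + 8
  1·L_2(x) = (1/8)x^2 + (1/4)x
Adding term by term: -(7/4)x^2 + 8

f(x) = -(7/4)x^2 + 8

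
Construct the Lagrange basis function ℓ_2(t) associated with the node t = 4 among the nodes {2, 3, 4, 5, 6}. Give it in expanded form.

ℓ_2(t) = (1/4)t^4 - 4t^3 + (91/4)t^2 - 54t + 45

ℓ_2(t) = (t - 2)(t - 3)(t - 5)(t - 6) / [(2)·(1)·(-1)·(-2)]
       = (t^4 - 16t^3 + 91t^2 - 216t + 180) / (4)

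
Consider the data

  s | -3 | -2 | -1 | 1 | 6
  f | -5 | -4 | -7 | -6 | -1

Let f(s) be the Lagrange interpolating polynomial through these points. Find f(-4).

-1499/84

Evaluate each Lagrange basis at s = -4:
L_0(-4) = (-2)·(-3)·(-5)·(-10)/[(-1)·(-2)·(-4)·(-9)] = 25/6
L_1(-4) = (-1)·(-3)·(-5)·(-10)/[(1)·(-1)·(-3)·(-8)] = -25/4
L_2(-4) = (-1)·(-2)·(-5)·(-10)/[(2)·(1)·(-2)·(-7)] = 25/7
L_3(-4) = (-1)·(-2)·(-3)·(-10)/[(4)·(3)·(2)·(-5)] = -1/2
L_4(-4) = (-1)·(-2)·(-3)·(-5)/[(9)·(8)·(7)·(5)] = 1/84
Sum: (-5)·(25/6) + (-4)·(-25/4) + (-7)·(25/7) + (-6)·(-1/2) + (-1)·(1/84) = -1499/84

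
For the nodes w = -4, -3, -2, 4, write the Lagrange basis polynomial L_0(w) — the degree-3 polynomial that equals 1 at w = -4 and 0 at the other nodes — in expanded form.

L_0(w) = (w + 3)(w + 2)(w - 4) / [(-1)·(-2)·(-8)]
       = (w^3 + w^2 - 14w - 24) / (-16)

L_0(w) = -(1/16)w^3 - (1/16)w^2 + (7/8)w + 3/2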